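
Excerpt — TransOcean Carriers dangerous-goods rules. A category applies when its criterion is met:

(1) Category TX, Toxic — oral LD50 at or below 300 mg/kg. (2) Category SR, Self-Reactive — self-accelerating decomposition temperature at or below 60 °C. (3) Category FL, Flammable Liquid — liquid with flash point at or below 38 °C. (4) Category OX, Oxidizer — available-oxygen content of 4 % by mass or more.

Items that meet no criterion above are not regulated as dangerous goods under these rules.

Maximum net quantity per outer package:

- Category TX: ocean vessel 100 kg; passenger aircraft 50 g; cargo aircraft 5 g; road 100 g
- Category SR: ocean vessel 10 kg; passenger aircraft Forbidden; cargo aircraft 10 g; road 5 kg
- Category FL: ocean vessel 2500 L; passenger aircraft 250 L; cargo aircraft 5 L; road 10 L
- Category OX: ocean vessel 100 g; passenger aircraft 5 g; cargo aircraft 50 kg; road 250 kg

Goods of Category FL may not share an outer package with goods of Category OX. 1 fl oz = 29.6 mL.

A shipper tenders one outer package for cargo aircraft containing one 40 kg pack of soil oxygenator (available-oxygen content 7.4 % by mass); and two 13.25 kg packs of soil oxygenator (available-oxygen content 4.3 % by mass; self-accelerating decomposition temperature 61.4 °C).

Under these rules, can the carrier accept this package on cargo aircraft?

No

With available-oxygen content 7.4 % by mass (≥ 4 % by mass), the soil oxygenator falls in Category OX.
Soil oxygenator: available-oxygen content 4.3 % by mass ≥ 4 % by mass → Category OX (Oxidizer).
Category OX net quantity: 40 kg + (two 13.25 kg packs = 26.5 kg) = 66.5 kg.
That exceeds the Category OX cargo aircraft limit of 50 kg.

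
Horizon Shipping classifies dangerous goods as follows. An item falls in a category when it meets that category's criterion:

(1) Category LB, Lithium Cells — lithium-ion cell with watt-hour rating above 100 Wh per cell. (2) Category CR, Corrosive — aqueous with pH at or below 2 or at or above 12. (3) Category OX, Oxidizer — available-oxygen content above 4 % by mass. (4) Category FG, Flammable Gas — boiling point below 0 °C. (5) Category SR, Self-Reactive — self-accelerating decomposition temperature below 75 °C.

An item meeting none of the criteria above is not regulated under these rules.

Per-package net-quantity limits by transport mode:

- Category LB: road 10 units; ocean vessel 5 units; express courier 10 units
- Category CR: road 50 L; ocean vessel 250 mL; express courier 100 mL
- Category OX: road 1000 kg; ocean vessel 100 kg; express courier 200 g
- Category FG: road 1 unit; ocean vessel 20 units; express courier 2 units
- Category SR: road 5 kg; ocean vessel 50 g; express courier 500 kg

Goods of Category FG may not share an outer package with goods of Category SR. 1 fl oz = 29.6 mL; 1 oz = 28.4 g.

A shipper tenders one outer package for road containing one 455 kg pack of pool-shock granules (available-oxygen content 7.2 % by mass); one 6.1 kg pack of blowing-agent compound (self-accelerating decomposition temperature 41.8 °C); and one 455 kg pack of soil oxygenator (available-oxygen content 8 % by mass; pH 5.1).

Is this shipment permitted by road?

With available-oxygen content 7.2 % by mass (> 4 % by mass), the pool-shock granules fall in Category OX.
The blowing-agent compound has self-accelerating decomposition temperature 41.8 °C, which is < 75 °C, so it is Category SR (Self-Reactive).
The soil oxygenator has available-oxygen content 8 % by mass, which is > 4 % by mass, so it is Category OX (Oxidizer).
Category OX net quantity: 455 kg + 455 kg = 910 kg.
910 kg is within the road limit of 1000 kg for Category OX.
Category SR quantity: 6.1 kg.
That exceeds the Category SR road limit of 5 kg.
The segregation rule (Category FG with Category SR) does not apply to Category OX with Category SR.

No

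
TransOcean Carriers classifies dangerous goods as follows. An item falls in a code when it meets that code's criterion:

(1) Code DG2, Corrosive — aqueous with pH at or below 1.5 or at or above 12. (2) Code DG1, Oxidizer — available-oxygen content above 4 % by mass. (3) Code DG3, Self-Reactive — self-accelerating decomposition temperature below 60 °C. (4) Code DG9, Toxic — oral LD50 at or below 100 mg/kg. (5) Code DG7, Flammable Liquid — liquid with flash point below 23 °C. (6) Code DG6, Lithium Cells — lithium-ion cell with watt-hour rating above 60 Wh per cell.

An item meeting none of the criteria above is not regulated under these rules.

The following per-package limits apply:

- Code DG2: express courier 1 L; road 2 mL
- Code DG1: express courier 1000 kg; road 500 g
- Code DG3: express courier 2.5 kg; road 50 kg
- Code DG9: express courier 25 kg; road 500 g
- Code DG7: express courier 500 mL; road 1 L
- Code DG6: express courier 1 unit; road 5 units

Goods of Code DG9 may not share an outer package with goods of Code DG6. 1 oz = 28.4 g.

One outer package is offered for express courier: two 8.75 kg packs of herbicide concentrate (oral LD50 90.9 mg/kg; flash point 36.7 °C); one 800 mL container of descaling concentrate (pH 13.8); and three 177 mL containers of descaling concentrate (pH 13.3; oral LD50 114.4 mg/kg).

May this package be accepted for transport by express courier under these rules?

No

With oral LD50 90.9 mg/kg (≤ 100 mg/kg), the herbicide concentrate falls in Code DG9.
With pH 13.8 (≥ 12), the descaling concentrate falls in Code DG2.
With pH 13.3 (≥ 12), the descaling concentrate falls in Code DG2.
Code DG2 net quantity: 800 mL + (three 177 mL containers = 531 mL) = 1.331 L.
1.331 L exceeds the express courier limit of 1 L for Code DG2.
Code DG9 quantity: two 8.75 kg packs = 17.5 kg.
17.5 kg is within the express courier limit of 25 kg for Code DG9.
The segregation rule (Code DG9 with Code DG6) does not apply to Code DG2 with Code DG9.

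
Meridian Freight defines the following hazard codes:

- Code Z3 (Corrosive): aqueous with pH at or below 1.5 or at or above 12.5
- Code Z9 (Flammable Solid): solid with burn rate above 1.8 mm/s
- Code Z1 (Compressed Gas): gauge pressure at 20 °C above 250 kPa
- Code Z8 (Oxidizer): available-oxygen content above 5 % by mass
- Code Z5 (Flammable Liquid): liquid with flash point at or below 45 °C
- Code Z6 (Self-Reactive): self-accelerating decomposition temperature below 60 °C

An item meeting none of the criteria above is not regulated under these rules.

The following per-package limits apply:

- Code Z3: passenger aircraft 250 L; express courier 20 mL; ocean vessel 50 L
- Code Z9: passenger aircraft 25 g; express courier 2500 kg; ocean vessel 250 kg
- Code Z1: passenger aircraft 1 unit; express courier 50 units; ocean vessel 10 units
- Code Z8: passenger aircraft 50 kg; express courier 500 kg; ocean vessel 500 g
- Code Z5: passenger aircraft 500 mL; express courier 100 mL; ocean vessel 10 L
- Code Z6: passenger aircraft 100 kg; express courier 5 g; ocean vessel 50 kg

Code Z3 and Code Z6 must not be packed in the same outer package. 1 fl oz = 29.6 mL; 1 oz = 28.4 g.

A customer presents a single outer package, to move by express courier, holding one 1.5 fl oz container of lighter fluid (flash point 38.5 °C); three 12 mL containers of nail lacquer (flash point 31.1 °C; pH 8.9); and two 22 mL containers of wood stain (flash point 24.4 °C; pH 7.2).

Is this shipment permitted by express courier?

No

Flash point 38.5 °C meets the Code Z5 criterion (Flammable Liquid), so the lighter fluid is Code Z5.
Flash point 31.1 °C meets the Code Z5 criterion (Flammable Liquid), so the nail lacquer is Code Z5.
With flash point 24.4 °C (≤ 45 °C), the wood stain falls in Code Z5.
Code Z5 net quantity: (one 1.5 fl oz container = 44.4 mL) + (three 12 mL containers = 36 mL) + (two 22 mL containers = 44 mL) = 124.4 mL.
124.4 mL > 100 mL (express courier limit, Code Z5) — over the limit.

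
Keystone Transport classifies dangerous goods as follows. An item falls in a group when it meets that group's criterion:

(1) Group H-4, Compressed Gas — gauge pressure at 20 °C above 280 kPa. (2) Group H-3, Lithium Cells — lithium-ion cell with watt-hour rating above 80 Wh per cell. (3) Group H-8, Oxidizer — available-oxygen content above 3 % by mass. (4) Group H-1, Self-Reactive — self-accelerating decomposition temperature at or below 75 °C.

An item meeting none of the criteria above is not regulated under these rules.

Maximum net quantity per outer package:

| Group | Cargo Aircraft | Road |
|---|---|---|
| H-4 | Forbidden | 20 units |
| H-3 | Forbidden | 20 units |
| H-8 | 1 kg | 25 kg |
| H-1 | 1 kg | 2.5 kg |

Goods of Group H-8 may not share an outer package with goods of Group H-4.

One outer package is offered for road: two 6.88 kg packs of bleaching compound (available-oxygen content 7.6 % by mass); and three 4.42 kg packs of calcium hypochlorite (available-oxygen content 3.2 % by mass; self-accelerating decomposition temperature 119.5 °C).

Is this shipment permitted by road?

Available-oxygen content 7.6 % by mass meets the Group H-8 criterion (Oxidizer), so the bleaching compound is Group H-8.
Calcium hypochlorite: available-oxygen content 3.2 % by mass > 3 % by mass → Group H-8 (Oxidizer).
Total Group H-8: (two 6.88 kg packs = 13.76 kg) + (three 4.42 kg packs = 13.26 kg) = 27.02 kg.
27.02 kg exceeds the road limit of 25 kg for Group H-8.

No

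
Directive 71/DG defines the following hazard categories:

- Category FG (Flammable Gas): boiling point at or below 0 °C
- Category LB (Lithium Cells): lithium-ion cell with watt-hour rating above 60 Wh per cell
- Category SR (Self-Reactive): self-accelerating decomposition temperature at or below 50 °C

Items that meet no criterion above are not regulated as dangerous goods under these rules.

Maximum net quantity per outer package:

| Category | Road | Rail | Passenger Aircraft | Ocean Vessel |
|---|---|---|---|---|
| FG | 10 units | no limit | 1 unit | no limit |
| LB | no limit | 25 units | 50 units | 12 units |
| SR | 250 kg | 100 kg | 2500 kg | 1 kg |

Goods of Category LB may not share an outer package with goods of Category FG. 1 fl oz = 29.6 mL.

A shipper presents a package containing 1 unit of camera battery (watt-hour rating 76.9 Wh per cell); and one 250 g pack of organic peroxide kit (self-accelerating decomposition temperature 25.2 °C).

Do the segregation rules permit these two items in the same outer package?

With watt-hour rating 76.9 Wh per cell (> 60 Wh per cell), the camera battery falls in Category LB.
Self-accelerating decomposition temperature 25.2 °C meets the Category SR criterion (Self-Reactive), so the organic peroxide kit is Category SR.
No segregation rule bars Category LB with Category SR.

Yes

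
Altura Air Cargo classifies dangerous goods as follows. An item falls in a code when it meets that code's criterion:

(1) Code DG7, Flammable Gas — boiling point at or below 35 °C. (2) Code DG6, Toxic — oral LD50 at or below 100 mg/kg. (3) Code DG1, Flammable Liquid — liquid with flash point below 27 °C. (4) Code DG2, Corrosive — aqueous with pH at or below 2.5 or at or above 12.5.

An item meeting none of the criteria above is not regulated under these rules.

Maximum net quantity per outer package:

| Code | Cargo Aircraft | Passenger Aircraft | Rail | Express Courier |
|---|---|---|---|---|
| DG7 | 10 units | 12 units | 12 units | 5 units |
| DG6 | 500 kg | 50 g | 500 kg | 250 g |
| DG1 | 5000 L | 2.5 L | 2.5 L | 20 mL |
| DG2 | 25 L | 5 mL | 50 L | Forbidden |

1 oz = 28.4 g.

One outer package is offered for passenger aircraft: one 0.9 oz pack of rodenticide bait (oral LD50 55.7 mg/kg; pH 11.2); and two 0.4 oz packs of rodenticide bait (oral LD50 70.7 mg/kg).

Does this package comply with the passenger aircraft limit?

The rodenticide bait has oral LD50 55.7 mg/kg, which is ≤ 100 mg/kg, so it is Code DG6 (Toxic).
Oral LD50 70.7 mg/kg meets the Code DG6 criterion (Toxic), so the rodenticide bait is Code DG6.
Code DG6 net quantity: (one 0.9 oz pack = 25.56 g) + (two 0.4 oz packs = 22.72 g) = 48.28 g.
That is within the Code DG6 passenger aircraft limit of 50 g.

Yes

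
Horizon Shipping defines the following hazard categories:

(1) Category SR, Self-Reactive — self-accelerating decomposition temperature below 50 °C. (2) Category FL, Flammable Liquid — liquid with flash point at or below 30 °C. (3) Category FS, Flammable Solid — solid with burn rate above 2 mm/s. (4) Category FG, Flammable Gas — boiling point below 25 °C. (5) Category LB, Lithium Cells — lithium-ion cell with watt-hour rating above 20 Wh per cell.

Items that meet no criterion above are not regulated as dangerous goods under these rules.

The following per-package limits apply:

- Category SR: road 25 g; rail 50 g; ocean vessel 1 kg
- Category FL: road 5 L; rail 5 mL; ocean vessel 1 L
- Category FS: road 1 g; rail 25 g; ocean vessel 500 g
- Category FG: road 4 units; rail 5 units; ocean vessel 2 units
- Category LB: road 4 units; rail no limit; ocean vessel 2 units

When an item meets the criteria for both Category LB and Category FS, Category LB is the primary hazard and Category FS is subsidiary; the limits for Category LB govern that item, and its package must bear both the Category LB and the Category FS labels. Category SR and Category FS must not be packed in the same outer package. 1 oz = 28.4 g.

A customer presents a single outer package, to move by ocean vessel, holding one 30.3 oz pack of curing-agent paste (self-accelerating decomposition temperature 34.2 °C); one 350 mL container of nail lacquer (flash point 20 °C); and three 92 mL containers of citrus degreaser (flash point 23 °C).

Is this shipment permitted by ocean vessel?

The curing-agent paste has self-accelerating decomposition temperature 34.2 °C, which is < 50 °C, so it is Category SR (Self-Reactive).
Nail lacquer: flash point 20 °C ≤ 30 °C → Category FL (Flammable Liquid).
Flash point 23 °C meets the Category FL criterion (Flammable Liquid), so the citrus degreaser is Category FL.
Total Category FL: 350 mL + (three 92 mL containers = 276 mL) = 626 mL.
That is within the Category FL ocean vessel limit of 1 L.
Category SR quantity: one 30.3 oz pack = 860.52 g.
That is within the Category SR ocean vessel limit of 1 kg.
The segregation rule (Category SR with Category FS) does not apply to Category FL with Category SR.
Every hazard category is within its ocean vessel limit and no segregation rule is violated.

Yes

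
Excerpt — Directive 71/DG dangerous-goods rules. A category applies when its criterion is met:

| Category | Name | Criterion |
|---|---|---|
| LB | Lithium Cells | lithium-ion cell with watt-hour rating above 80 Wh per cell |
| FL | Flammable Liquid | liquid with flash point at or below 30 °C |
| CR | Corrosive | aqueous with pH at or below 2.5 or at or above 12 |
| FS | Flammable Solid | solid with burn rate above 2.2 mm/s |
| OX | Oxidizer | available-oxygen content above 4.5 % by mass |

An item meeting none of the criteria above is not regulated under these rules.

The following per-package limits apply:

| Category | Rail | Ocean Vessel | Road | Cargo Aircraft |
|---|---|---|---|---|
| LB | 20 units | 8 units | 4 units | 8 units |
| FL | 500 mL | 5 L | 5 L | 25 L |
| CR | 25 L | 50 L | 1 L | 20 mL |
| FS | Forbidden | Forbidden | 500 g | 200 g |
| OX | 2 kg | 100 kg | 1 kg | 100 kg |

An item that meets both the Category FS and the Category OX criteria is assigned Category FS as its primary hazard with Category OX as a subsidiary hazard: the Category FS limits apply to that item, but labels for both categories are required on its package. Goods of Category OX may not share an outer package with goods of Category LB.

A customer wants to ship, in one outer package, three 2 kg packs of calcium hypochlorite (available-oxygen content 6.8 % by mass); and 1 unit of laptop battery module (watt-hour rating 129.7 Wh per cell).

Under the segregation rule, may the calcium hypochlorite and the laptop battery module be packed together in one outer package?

Available-oxygen content 6.8 % by mass meets the Category OX criterion (Oxidizer), so the calcium hypochlorite is Category OX.
With watt-hour rating 129.7 Wh per cell (> 80 Wh per cell), the laptop battery module falls in Category LB.
Category OX and Category LB may not share an outer package.

No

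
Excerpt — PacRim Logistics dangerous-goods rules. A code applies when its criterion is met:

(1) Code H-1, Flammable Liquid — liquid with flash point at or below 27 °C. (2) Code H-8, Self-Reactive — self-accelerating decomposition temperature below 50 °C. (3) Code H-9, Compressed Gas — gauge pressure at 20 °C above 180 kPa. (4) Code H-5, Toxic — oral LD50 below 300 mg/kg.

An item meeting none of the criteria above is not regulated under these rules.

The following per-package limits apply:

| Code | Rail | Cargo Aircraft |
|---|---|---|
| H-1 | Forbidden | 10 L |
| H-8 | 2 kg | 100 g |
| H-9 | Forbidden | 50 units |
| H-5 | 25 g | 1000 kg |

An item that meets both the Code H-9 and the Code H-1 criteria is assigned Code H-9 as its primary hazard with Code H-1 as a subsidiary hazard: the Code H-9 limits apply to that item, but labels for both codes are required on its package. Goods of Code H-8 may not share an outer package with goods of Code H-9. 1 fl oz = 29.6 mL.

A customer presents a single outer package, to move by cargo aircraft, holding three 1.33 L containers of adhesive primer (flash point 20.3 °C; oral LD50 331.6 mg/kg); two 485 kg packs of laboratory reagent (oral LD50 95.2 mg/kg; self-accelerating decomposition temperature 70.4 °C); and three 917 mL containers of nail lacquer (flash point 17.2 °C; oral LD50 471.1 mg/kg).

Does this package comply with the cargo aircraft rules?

Yes

Flash point 20.3 °C meets the Code H-1 criterion (Flammable Liquid), so the adhesive primer is Code H-1.
With oral LD50 95.2 mg/kg (< 300 mg/kg), the laboratory reagent falls in Code H-5.
Flash point 17.2 °C meets the Code H-1 criterion (Flammable Liquid), so the nail lacquer is Code H-1.
Total Code H-1: (three 1.33 L containers = 3.99 L) + (three 917 mL containers = 2.751 L) = 6.741 L.
6.741 L is within the cargo aircraft limit of 10 L for Code H-1.
Code H-5 quantity: two 485 kg packs = 970 kg.
That is within the Code H-5 cargo aircraft limit of 1000 kg.
The segregation rule (Code H-8 with Code H-9) does not apply to Code H-1 with Code H-5.
Every hazard code is within its cargo aircraft limit and no segregation rule is violated.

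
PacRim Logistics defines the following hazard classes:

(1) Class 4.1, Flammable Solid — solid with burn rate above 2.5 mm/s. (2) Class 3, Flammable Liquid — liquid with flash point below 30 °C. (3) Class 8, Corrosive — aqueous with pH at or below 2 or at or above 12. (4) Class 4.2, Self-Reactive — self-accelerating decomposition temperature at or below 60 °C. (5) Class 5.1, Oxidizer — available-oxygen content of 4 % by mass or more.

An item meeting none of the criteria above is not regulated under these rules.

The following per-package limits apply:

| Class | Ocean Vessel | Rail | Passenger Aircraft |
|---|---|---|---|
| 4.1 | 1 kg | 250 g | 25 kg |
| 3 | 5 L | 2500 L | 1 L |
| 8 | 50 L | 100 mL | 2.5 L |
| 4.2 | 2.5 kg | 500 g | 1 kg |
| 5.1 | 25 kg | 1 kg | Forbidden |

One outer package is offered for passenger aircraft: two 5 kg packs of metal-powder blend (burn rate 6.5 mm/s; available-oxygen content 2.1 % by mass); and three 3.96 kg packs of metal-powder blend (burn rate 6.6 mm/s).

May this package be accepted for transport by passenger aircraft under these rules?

Yes

The metal-powder blend has burn rate 6.5 mm/s, which is > 2.5 mm/s, so it is Class 4.1 (Flammable Solid).
With burn rate 6.6 mm/s (> 2.5 mm/s), the metal-powder blend falls in Class 4.1.
Class 4.1 net quantity: (two 5 kg packs = 10 kg) + (three 3.96 kg packs = 11.88 kg) = 21.88 kg.
That is within the Class 4.1 passenger aircraft limit of 25 kg.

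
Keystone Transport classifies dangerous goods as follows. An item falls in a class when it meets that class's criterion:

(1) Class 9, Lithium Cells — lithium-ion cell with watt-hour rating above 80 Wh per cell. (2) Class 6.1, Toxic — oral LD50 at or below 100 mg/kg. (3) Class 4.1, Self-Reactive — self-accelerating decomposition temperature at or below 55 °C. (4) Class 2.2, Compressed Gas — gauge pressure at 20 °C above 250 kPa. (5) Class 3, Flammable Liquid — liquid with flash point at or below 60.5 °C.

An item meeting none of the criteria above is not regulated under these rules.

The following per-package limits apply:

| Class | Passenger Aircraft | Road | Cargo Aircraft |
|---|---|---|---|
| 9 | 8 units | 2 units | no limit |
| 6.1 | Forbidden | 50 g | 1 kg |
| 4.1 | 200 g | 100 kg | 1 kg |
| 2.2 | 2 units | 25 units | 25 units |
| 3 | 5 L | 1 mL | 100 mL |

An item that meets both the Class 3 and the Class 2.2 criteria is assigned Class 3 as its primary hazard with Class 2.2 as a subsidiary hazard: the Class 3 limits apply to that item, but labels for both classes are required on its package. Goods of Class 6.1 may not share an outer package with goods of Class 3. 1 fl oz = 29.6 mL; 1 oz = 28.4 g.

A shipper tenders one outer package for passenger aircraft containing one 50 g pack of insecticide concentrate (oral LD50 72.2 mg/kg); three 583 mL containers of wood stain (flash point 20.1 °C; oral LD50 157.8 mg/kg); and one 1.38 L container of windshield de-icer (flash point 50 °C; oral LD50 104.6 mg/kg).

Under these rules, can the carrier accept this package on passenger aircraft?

No

Oral LD50 72.2 mg/kg meets the Class 6.1 criterion (Toxic), so the insecticide concentrate is Class 6.1.
With flash point 20.1 °C (≤ 60.5 °C), the wood stain falls in Class 3.
With flash point 50 °C (≤ 60.5 °C), the windshield de-icer falls in Class 3.
Class 6.1 quantity: 50 g.
By passenger aircraft, Class 6.1 is Forbidden regardless of quantity.
Total Class 3: (three 583 mL containers = 1.749 L) + 1.38 L = 3.129 L.
3.129 L is within the passenger aircraft limit of 5 L for Class 3.
Class 6.1 and Class 3 may not share an outer package.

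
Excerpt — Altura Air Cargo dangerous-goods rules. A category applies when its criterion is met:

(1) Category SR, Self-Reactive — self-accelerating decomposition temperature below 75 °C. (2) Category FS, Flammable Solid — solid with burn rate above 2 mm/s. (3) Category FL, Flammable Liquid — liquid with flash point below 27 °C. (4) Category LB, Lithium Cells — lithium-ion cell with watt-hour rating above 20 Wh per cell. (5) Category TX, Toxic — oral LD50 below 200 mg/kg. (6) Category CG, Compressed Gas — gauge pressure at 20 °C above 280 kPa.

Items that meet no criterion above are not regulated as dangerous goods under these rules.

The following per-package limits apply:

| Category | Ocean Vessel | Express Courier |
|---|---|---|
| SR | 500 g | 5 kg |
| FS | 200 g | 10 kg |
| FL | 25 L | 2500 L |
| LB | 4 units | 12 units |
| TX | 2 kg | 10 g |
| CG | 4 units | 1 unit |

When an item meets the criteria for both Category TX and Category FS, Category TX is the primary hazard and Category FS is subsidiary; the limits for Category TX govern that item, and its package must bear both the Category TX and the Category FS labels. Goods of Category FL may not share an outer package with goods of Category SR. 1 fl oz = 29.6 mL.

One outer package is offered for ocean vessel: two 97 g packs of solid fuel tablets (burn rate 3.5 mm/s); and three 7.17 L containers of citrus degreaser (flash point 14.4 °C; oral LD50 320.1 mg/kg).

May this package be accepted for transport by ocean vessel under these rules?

With burn rate 3.5 mm/s (> 2 mm/s), the solid fuel tablets fall in Category FS.
Citrus degreaser: flash point 14.4 °C < 27 °C → Category FL (Flammable Liquid).
Category FL quantity: three 7.17 L containers = 21.51 L.
21.51 L ≤ 25 L (ocean vessel limit, Category FL) — within limit.
Category FS quantity: two 97 g packs = 194 g.
194 g is within the ocean vessel limit of 200 g for Category FS.
The segregation rule (Category FL with Category SR) does not apply to Category FL with Category FS.
Every hazard category is within its ocean vessel limit and no segregation rule is violated.

Yes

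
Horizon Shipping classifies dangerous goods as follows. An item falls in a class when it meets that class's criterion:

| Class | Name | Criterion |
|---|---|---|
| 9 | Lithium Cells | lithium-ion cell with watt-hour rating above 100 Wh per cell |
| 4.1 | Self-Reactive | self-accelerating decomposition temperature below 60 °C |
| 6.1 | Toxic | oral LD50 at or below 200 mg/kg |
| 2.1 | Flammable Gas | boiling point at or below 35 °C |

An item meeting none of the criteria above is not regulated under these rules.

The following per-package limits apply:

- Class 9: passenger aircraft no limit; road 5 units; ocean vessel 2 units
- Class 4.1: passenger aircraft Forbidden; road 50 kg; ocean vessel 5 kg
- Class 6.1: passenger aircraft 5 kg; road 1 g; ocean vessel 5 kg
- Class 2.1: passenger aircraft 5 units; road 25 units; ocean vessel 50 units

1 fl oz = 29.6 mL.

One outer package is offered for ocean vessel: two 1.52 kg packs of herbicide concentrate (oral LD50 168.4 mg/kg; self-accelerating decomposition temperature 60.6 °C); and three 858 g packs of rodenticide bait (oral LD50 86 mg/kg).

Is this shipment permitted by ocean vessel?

With oral LD50 168.4 mg/kg (≤ 200 mg/kg), the herbicide concentrate falls in Class 6.1.
Oral LD50 86 mg/kg meets the Class 6.1 criterion (Toxic), so the rodenticide bait is Class 6.1.
Class 6.1 net quantity: (two 1.52 kg packs = 3.04 kg) + (three 858 g packs = 2.574 kg) = 5.614 kg.
That exceeds the Class 6.1 ocean vessel limit of 5 kg.

No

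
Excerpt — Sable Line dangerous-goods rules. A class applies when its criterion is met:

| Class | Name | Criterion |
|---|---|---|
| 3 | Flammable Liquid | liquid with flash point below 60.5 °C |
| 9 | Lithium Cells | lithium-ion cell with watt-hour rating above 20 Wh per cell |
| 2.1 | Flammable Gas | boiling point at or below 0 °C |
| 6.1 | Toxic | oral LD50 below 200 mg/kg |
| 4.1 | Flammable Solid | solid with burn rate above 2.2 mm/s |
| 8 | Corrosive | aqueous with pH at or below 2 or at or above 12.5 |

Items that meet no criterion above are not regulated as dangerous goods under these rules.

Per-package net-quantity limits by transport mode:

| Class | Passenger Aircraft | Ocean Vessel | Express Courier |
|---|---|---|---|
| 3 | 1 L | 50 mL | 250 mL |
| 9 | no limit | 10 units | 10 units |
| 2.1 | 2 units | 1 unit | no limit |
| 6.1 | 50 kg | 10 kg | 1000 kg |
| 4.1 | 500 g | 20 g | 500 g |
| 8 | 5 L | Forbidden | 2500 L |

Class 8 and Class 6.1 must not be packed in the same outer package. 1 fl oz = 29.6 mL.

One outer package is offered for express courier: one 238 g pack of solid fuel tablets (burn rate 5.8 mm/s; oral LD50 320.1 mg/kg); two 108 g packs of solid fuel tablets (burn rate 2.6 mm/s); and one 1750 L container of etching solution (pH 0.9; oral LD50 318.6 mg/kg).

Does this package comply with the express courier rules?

The solid fuel tablets have burn rate 5.8 mm/s, which is > 2.2 mm/s, so they are Class 4.1 (Flammable Solid).
Burn rate 2.6 mm/s meets the Class 4.1 criterion (Flammable Solid), so the solid fuel tablets are Class 4.1.
The etching solution has pH 0.9, which is ≤ 2, so it is Class 8 (Corrosive).
Class 8 quantity: 1750 L.
1750 L is within the express courier limit of 2500 L for Class 8.
Total Class 4.1: 238 g + (two 108 g packs = 216 g) = 454 g.
That is within the Class 4.1 express courier limit of 500 g.
The segregation rule (Class 8 with Class 6.1) does not apply to Class 8 with Class 4.1.
Every hazard class is within its express courier limit and no segregation rule is violated.

Yes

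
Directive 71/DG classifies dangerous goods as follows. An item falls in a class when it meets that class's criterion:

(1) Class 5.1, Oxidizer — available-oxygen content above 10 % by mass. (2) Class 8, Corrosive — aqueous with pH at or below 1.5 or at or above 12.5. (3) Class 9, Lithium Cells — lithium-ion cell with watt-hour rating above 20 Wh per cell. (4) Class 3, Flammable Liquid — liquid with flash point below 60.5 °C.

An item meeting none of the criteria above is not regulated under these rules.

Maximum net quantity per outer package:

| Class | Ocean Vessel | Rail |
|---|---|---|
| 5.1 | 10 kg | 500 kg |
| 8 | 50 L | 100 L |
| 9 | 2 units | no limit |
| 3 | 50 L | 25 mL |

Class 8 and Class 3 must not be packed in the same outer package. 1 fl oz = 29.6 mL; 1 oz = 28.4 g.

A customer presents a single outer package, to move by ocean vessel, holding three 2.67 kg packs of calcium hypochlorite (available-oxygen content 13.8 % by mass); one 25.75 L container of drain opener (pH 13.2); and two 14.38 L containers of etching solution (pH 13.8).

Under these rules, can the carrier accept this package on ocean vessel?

The calcium hypochlorite has available-oxygen content 13.8 % by mass, which is > 10 % by mass, so it is Class 5.1 (Oxidizer).
The drain opener has pH 13.2, which is ≥ 12.5, so it is Class 8 (Corrosive).
With pH 13.8 (≥ 12.5), the etching solution falls in Class 8.
Class 8 net quantity: 25.75 L + (two 14.38 L containers = 28.76 L) = 54.51 L.
54.51 L > 50 L (ocean vessel limit, Class 8) — over the limit.
Class 5.1 quantity: three 2.67 kg packs = 8.01 kg.
8.01 kg ≤ 10 kg (ocean vessel limit, Class 5.1) — within limit.
The segregation rule (Class 8 with Class 3) does not apply to Class 8 with Class 5.1.

No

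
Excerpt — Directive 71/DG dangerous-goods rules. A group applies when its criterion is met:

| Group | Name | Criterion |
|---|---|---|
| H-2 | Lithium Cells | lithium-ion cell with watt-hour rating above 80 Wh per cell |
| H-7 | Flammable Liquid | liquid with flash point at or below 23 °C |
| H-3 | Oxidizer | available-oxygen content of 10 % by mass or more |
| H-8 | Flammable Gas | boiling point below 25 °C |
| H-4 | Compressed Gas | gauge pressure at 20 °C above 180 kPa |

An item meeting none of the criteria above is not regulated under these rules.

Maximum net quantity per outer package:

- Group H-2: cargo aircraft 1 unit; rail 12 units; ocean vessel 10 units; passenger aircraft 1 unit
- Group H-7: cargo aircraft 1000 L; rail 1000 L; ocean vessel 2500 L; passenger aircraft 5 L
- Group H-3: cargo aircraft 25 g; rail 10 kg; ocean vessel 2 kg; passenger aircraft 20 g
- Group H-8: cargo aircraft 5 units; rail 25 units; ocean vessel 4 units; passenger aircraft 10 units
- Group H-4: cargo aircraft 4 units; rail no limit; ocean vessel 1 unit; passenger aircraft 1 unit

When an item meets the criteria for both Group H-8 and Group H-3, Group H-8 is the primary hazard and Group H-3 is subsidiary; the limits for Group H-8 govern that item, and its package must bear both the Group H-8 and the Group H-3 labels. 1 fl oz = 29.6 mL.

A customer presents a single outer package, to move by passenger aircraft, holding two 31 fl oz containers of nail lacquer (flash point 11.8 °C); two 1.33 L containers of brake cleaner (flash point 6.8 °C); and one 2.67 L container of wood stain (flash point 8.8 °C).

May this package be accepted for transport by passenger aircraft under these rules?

No

With flash point 11.8 °C (≤ 23 °C), the nail lacquer falls in Group H-7.
The brake cleaner has flash point 6.8 °C, which is ≤ 23 °C, so it is Group H-7 (Flammable Liquid).
With flash point 8.8 °C (≤ 23 °C), the wood stain falls in Group H-7.
Total Group H-7: (two 31 fl oz containers = 1835.2 mL) + (two 1.33 L containers = 2.66 L) + 2.67 L = 7165.2 mL.
7165.2 mL > 5 L (passenger aircraft limit, Group H-7) — over the limit.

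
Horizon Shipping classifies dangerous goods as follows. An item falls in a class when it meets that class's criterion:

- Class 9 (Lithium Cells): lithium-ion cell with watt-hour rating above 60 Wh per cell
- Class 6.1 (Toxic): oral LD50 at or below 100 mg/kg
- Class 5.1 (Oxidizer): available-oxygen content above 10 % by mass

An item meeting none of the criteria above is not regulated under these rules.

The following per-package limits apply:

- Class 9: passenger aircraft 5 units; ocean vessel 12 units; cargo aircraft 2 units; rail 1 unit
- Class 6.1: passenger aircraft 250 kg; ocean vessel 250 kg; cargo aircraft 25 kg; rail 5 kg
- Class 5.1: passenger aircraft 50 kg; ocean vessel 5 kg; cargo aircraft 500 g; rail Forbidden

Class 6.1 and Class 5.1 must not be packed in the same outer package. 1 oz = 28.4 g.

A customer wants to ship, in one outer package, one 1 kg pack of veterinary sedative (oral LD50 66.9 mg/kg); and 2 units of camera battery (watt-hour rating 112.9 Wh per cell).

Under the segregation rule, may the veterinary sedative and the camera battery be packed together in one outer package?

Veterinary sedative: oral LD50 66.9 mg/kg ≤ 100 mg/kg → Class 6.1 (Toxic).
Watt-hour rating 112.9 Wh per cell meets the Class 9 criterion (Lithium Cells), so the camera battery is Class 9.
No segregation rule bars Class 6.1 with Class 9.

Yes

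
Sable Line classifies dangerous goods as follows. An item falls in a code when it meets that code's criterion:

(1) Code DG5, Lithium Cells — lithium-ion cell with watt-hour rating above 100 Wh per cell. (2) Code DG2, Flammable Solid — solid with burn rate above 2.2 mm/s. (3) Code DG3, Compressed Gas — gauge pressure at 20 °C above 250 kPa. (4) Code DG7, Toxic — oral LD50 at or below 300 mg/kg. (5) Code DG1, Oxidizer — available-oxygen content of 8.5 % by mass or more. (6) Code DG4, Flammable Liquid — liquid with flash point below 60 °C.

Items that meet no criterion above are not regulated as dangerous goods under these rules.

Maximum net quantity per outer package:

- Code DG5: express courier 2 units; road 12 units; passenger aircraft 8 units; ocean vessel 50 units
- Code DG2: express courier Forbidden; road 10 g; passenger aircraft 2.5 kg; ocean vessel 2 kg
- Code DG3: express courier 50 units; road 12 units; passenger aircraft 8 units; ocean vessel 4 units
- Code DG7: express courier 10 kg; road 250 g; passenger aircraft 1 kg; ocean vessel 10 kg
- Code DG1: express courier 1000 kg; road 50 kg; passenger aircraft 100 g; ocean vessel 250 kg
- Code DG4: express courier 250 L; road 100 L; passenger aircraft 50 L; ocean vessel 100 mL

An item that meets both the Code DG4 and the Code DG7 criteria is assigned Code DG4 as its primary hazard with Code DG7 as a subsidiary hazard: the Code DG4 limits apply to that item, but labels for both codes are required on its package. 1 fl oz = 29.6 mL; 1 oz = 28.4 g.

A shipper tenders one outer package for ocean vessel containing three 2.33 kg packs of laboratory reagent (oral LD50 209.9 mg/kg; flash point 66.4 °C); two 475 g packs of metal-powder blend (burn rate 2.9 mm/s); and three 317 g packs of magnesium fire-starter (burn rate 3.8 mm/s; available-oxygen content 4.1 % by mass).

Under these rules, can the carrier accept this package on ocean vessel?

With oral LD50 209.9 mg/kg (≤ 300 mg/kg), the laboratory reagent falls in Code DG7.
Metal-powder blend: burn rate 2.9 mm/s > 2.2 mm/s → Code DG2 (Flammable Solid).
With burn rate 3.8 mm/s (> 2.2 mm/s), the magnesium fire-starter falls in Code DG2.
Total Code DG2: (two 475 g packs = 950 g) + (three 317 g packs = 951 g) = 1.901 kg.
1.901 kg is within the ocean vessel limit of 2 kg for Code DG2.
Code DG7 quantity: three 2.33 kg packs = 6.99 kg.
6.99 kg ≤ 10 kg (ocean vessel limit, Code DG7) — within limit.
Every hazard code is within its ocean vessel limit and no segregation rule is violated.

Yes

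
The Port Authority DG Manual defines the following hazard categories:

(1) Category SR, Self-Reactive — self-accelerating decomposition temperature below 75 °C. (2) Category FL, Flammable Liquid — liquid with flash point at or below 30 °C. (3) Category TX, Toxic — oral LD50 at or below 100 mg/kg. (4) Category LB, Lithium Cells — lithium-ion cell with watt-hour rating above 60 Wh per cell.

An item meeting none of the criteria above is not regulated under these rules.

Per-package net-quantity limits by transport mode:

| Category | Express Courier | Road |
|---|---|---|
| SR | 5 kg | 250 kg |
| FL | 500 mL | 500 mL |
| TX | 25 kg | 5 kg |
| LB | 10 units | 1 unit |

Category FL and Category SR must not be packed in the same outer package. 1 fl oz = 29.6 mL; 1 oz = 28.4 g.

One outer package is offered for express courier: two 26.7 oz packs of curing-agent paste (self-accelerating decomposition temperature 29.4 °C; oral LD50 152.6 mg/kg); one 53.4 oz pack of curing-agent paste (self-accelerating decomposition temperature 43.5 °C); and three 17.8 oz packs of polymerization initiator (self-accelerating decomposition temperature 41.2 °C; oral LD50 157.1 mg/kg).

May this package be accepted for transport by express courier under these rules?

Curing-agent paste: self-accelerating decomposition temperature 29.4 °C < 75 °C → Category SR (Self-Reactive).
Self-accelerating decomposition temperature 43.5 °C meets the Category SR criterion (Self-Reactive), so the curing-agent paste is Category SR.
With self-accelerating decomposition temperature 41.2 °C (< 75 °C), the polymerization initiator falls in Category SR.
Category SR net quantity: (two 26.7 oz packs = 1516.56 g) + (one 53.4 oz pack = 1516.56 g) + (three 17.8 oz packs = 1516.56 g) = 4549.68 g.
4549.68 g ≤ 5 kg (express courier limit, Category SR) — within limit.

Yes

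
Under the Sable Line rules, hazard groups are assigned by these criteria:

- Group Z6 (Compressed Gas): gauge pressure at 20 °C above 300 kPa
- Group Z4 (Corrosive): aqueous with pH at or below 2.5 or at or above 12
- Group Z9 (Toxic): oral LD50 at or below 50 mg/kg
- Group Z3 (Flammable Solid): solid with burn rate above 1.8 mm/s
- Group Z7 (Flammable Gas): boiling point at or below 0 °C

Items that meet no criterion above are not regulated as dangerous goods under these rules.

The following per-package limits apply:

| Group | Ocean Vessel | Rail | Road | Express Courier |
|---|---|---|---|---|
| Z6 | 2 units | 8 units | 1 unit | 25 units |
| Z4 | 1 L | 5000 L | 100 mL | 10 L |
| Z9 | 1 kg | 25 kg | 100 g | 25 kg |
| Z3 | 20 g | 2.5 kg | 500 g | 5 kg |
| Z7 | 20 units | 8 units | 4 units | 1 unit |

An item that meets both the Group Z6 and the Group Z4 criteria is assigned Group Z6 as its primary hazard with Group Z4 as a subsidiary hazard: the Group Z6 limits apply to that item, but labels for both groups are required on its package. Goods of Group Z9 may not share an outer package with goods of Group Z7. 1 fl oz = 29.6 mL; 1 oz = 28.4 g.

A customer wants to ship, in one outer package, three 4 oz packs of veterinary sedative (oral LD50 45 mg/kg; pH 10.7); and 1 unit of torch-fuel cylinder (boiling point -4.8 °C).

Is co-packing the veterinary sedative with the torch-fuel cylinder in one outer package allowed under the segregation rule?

No

Oral LD50 45 mg/kg meets the Group Z9 criterion (Toxic), so the veterinary sedative is Group Z9.
With boiling point -4.8 °C (≤ 0 °C), the torch-fuel cylinder falls in Group Z7.
Group Z9 and Group Z7 may not share an outer package.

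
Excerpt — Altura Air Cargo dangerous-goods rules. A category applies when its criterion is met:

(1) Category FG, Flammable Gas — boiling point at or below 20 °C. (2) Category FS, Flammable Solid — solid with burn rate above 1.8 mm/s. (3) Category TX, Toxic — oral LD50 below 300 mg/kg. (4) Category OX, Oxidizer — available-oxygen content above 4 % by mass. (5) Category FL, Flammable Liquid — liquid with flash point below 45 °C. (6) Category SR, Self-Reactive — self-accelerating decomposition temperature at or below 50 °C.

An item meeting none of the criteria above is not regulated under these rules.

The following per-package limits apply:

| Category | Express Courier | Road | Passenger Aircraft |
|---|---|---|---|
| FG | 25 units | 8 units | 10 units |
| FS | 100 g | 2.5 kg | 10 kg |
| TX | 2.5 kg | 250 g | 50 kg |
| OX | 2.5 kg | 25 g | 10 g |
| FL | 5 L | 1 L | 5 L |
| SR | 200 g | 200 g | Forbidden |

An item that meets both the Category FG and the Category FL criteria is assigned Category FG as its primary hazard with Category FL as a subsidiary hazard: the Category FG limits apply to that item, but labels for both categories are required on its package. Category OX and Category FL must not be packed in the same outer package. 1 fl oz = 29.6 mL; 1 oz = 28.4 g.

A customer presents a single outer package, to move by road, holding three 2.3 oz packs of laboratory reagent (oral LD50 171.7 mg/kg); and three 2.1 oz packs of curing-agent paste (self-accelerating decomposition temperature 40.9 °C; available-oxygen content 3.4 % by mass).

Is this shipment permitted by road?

The laboratory reagent has oral LD50 171.7 mg/kg, which is < 300 mg/kg, so it is Category TX (Toxic).
Self-accelerating decomposition temperature 40.9 °C meets the Category SR criterion (Self-Reactive), so the curing-agent paste is Category SR.
Category SR quantity: three 2.1 oz packs = 178.92 g.
178.92 g is within the road limit of 200 g for Category SR.
Category TX quantity: three 2.3 oz packs = 195.96 g.
195.96 g is within the road limit of 250 g for Category TX.
The segregation rule (Category OX with Category FL) does not apply to Category SR with Category TX.
Every hazard category is within its road limit and no segregation rule is violated.

Yes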